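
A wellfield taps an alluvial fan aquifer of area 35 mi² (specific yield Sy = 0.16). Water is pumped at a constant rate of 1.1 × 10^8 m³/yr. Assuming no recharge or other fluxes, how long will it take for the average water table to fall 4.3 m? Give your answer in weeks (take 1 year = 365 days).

t ≈ 29.6 weeks

A = 35 mi² = 9.065 × 10^7 m²
ΔV = Sy × A × Δh = 0.16 × 9.065 × 10^7 × 4.3 = 6.237 × 10^7 m³
Q = 1.1 × 10^8 m³/yr = 3.014 × 10^5 m³/d
t = ΔV / Q = 6.237 × 10^7 m³ / 3.014 × 10^5 m³/d = 206.9 d
t = 206.9 d ≈ 29.56 weeks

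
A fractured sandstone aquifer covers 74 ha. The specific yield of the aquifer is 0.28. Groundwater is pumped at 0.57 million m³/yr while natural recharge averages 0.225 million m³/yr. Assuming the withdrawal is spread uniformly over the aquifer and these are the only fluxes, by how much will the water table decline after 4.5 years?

Δh ≈ 7.49 m

A = 74 ha = 7.4 × 10^5 m²
Net abstraction = 0.57 − 0.225 = 0.345 million m³/yr
Q_net = 0.345 million m³/yr = 945.2 m³/d
t = 4.5 years = 1642 d
ΔV = Q × t = 945.2 m³/d × 1642 d = 1.552 × 10^6 m³
Δh = ΔV / (Sy × A) = 1.552 × 10^6 / (0.28 × 7.4 × 10^5) = 7.493 m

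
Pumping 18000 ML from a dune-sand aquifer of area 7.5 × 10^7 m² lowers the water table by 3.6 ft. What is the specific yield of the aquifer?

Δh = 3.6 ft = 1.097 m
ΔV = 18000 ML = 1.8 × 10^7 m³
Sy = ΔV / (A × Δh) = 1.8 × 10^7 m³ / (7.5 × 10^7 m² × 1.097 m) = 0.2187

Sy ≈ 0.22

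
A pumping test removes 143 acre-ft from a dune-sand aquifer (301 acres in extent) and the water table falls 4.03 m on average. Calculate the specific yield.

A = 301 acres = 1.218 × 10^6 m²
ΔV = 143 acre-ft = 1.764 × 10^5 m³
Sy = ΔV / (A × Δh) = 1.764 × 10^5 m³ / (1.218 × 10^6 m² × 4.03 m) = 0.03593

Sy ≈ 0.036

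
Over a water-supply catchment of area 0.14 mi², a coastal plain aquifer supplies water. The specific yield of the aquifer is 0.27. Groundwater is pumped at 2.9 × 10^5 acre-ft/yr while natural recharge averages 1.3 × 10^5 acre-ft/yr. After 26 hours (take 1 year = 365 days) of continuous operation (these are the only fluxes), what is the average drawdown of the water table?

Δh ≈ 5.98 m

A = 0.14 mi² = 3.626 × 10^5 m²
Net abstraction = 2.9 × 10^5 − 1.3 × 10^5 = 1.6 × 10^5 acre-ft/yr
Q_net = 1.6 × 10^5 acre-ft/yr = 5.407 × 10^5 m³/d
t = 26 hours = 1.083 d
ΔV = Q × t = 5.407 × 10^5 m³/d × 1.083 d = 5.858 × 10^5 m³
Δh = ΔV / (Sy × A) = 5.858 × 10^5 / (0.27 × 3.626 × 10^5) = 5.983 m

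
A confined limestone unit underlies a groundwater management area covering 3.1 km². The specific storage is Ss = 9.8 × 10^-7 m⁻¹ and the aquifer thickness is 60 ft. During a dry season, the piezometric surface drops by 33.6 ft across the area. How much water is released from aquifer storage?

ΔV ≈ 569 m³

b = 60 ft = 18.29 m
S = Ss × b = 9.8 × 10^-7 m⁻¹ × 18.29 m = 1.792 × 10^-5
A = 3.1 km² = 3.1 × 10^6 m²
Δh = 33.6 ft = 10.24 m
ΔV = S × A × Δh = 1.792 × 10^-5 × 3.1 × 10^6 m² × 10.24 m = 569 m³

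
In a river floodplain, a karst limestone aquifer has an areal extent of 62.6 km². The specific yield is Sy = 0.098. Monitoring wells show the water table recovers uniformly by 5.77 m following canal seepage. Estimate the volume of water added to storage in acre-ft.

ΔV ≈ 28700 acre-ft

A = 62.6 km² = 6.26 × 10^7 m²
ΔV = Sy × A × Δh = 0.098 × 6.26 × 10^7 m² × 5.77 m = 3.54 × 10^7 m³
ΔV = 3.54 × 10^7 m³ = 28700 acre-ft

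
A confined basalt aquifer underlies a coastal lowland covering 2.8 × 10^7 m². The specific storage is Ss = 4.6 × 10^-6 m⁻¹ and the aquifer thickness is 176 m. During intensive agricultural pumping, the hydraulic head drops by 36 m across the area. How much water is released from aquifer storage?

S = Ss × b = 4.6 × 10^-6 m⁻¹ × 176 m = 8.096 × 10^-4
ΔV = S × A × Δh = 8.096 × 10^-4 × 2.8 × 10^7 m² × 36 m = 8.161 × 10^5 m³

ΔV ≈ 8.16 × 10^5 m³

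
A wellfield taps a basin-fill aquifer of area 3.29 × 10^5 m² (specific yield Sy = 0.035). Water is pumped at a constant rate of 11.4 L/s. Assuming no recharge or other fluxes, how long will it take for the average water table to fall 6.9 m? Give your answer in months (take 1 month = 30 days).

ΔV = Sy × A × Δh = 0.035 × 3.29 × 10^5 × 6.9 = 79450 m³
Q = 11.4 L/s = 985 m³/d
t = ΔV / Q = 79450 m³ / 985 m³/d = 80.67 d
t = 80.67 d ≈ 2.689 months

t ≈ 2.69 months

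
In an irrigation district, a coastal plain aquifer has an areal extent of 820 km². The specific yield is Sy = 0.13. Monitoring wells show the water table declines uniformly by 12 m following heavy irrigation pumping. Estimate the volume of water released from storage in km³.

A = 820 km² = 8.2 × 10^8 m²
ΔV = Sy × A × Δh = 0.13 × 8.2 × 10^8 m² × 12 m = 1.279 × 10^9 m³
ΔV = 1.279 × 10^9 m³ = 1.279 km³

ΔV ≈ 1.28 km³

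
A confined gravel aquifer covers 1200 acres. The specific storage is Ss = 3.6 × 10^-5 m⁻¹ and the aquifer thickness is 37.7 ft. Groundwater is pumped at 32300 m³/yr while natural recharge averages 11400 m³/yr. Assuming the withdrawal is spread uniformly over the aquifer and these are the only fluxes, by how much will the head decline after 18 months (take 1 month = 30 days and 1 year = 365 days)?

Δh ≈ 15.4 m

b = 37.7 ft = 11.49 m
S = Ss × b = 3.6 × 10^-5 m⁻¹ × 11.49 m = 4.137 × 10^-4
A = 1200 acres = 4.856 × 10^6 m²
Net abstraction = 32300 − 11400 = 20900 m³/yr
Q_net = 20900 m³/yr = 57.26 m³/d
t = 18 months = 540 d
ΔV = Q × t = 57.26 m³/d × 540 d = 30920 m³
Δh = ΔV / (S × A) = 30920 / (4.137 × 10^-4 × 4.856 × 10^6) = 15.39 m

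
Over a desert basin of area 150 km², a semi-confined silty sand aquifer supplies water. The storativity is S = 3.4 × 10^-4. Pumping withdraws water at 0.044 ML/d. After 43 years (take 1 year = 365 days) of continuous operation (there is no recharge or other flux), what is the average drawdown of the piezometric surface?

A = 150 km² = 1.5 × 10^8 m²
Q = 0.044 ML/d = 44 m³/d
t = 43 years = 15700 d
ΔV = Q × t = 44 m³/d × 15700 d = 6.906 × 10^5 m³
Δh = ΔV / (S × A) = 6.906 × 10^5 / (3.4 × 10^-4 × 1.5 × 10^8) = 13.54 m

Δh ≈ 13.5 m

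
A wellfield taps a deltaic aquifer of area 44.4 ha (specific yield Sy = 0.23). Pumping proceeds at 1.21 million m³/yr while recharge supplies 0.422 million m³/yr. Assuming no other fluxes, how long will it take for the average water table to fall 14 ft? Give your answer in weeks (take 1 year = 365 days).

A = 44.4 ha = 4.44 × 10^5 m²
Δh = 14 ft = 4.267 m
ΔV = Sy × A × Δh = 0.23 × 4.44 × 10^5 × 4.267 = 4.358 × 10^5 m³
Net withdrawal = 1.21 − 0.422 = 0.788 million m³/yr = 2159 m³/d
t = ΔV / Q = 4.358 × 10^5 m³ / 2159 m³/d = 201.8 d
t = 201.8 d ≈ 28.84 weeks

t ≈ 28.8 weeks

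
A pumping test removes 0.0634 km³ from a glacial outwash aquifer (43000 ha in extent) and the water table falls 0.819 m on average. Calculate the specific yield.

Sy ≈ 0.18

A = 43000 ha = 4.3 × 10^8 m²
ΔV = 0.0634 km³ = 6.34 × 10^7 m³
Sy = ΔV / (A × Δh) = 6.34 × 10^7 m³ / (4.3 × 10^8 m² × 0.819 m) = 0.18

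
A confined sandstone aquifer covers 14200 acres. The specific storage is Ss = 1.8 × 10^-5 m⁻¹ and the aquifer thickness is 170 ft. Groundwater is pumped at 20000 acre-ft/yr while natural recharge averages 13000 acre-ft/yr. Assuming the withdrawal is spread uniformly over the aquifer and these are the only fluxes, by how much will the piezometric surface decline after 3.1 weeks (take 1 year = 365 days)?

Δh ≈ 9.58 m

b = 170 ft = 51.82 m
S = Ss × b = 1.8 × 10^-5 m⁻¹ × 51.82 m = 9.327 × 10^-4
A = 14200 acres = 5.747 × 10^7 m²
Net abstraction = 20000 − 13000 = 7000 acre-ft/yr
Q_net = 7000 acre-ft/yr = 23660 m³/d
t = 3.1 weeks = 21.7 d
ΔV = Q × t = 23660 m³/d × 21.7 d = 5.133 × 10^5 m³
Δh = ΔV / (S × A) = 5.133 × 10^5 / (9.327 × 10^-4 × 5.747 × 10^7) = 9.578 m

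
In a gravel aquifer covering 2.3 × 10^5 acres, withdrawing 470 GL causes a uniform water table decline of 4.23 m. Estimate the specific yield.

A = 2.3 × 10^5 acres = 9.308 × 10^8 m²
ΔV = 470 GL = 4.7 × 10^8 m³
Sy = ΔV / (A × Δh) = 4.7 × 10^8 m³ / (9.308 × 10^8 m² × 4.23 m) = 0.1194

Sy ≈ 0.12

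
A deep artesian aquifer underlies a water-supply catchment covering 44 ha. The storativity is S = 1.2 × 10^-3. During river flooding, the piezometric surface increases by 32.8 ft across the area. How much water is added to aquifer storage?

ΔV ≈ 5280 m³

A = 44 ha = 4.4 × 10^5 m²
Δh = 32.8 ft = 9.997 m
ΔV = S × A × Δh = 0.0012 × 4.4 × 10^5 m² × 9.997 m = 5279 m³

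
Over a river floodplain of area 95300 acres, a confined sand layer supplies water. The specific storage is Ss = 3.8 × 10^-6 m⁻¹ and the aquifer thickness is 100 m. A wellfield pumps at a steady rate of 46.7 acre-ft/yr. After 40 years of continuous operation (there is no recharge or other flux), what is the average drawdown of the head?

Δh ≈ 15.7 m

S = Ss × b = 3.8 × 10^-6 m⁻¹ × 100 m = 3.8 × 10^-4
A = 95300 acres = 3.857 × 10^8 m²
Q = 46.7 acre-ft/yr = 157.8 m³/d
t = 40 years = 14600 d
ΔV = Q × t = 157.8 m³/d × 14600 d = 2.304 × 10^6 m³
Δh = ΔV / (S × A) = 2.304 × 10^6 / (3.8 × 10^-4 × 3.857 × 10^8) = 15.72 m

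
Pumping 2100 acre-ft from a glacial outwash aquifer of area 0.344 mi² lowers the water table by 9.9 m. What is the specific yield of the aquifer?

A = 0.344 mi² = 8.91 × 10^5 m²
ΔV = 2100 acre-ft = 2.59 × 10^6 m³
Sy = ΔV / (A × Δh) = 2.59 × 10^6 m³ / (8.91 × 10^5 m² × 9.9 m) = 0.2937

Sy ≈ 0.29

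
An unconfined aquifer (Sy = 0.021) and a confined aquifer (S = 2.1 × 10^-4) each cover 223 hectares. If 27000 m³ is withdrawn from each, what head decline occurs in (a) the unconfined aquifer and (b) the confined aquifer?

A = 223 hectares = 2.23 × 10^6 m²
Unconfined: Δh_u = ΔV/(Sy·A) = 27000/(0.021 × 2.23 × 10^6) = 0.5766 m
Confined: Δh_c = ΔV/(S·A) = 27000/(2.1 × 10^-4 × 2.23 × 10^6) = 57.66 m

Δh_u ≈ 0.577 m; Δh_c ≈ 57.7 m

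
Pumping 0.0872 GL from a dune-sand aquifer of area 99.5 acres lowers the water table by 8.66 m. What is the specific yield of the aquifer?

Sy ≈ 0.025

A = 99.5 acres = 4.027 × 10^5 m²
ΔV = 0.0872 GL = 87200 m³
Sy = ΔV / (A × Δh) = 87200 m³ / (4.027 × 10^5 m² × 8.66 m) = 0.02501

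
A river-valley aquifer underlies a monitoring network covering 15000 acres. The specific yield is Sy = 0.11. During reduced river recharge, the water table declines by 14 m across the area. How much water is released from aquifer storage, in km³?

A = 15000 acres = 6.07 × 10^7 m²
ΔV = Sy × A × Δh = 0.11 × 6.07 × 10^7 m² × 14 m = 9.348 × 10^7 m³
ΔV = 9.348 × 10^7 m³ = 0.09348 km³

ΔV ≈ 0.0935 km³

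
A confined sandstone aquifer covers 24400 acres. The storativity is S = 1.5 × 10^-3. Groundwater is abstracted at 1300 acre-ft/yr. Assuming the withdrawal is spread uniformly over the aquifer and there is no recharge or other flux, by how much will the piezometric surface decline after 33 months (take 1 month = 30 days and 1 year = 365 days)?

A = 24400 acres = 9.874 × 10^7 m²
Q = 1300 acre-ft/yr = 4393 m³/d
t = 33 months = 990 d
ΔV = Q × t = 4393 m³/d × 990 d = 4.349 × 10^6 m³
Δh = ΔV / (S × A) = 4.349 × 10^6 / (0.0015 × 9.874 × 10^7) = 29.36 m

Δh ≈ 29.4 m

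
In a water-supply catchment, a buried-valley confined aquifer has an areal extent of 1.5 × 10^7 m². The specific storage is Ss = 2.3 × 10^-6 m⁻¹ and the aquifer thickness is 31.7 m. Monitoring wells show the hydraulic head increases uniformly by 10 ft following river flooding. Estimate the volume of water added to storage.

ΔV ≈ 3330 m³

S = Ss × b = 2.3 × 10^-6 m⁻¹ × 31.7 m = 7.291 × 10^-5
Δh = 10 ft = 3.048 m
ΔV = S × A × Δh = 7.291 × 10^-5 × 1.5 × 10^7 m² × 3.048 m = 3333 m³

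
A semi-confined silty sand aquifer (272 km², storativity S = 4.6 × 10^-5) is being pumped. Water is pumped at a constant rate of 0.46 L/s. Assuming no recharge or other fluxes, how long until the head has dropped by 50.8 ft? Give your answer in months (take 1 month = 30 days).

t ≈ 162 months

A = 272 km² = 2.72 × 10^8 m²
Δh = 50.8 ft = 15.48 m
ΔV = S × A × Δh = 4.6 × 10^-5 × 2.72 × 10^8 × 15.48 = 1.937 × 10^5 m³
Q = 0.46 L/s = 39.74 m³/d
t = ΔV / Q = 1.937 × 10^5 m³ / 39.74 m³/d = 4875 d
t = 4875 d ≈ 162.5 months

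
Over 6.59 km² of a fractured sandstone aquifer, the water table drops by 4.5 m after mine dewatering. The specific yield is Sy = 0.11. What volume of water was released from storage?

A = 6.59 km² = 6.59 × 10^6 m²
ΔV = Sy × A × Δh = 0.11 × 6.59 × 10^6 m² × 4.5 m = 3.262 × 10^6 m³

ΔV ≈ 3.26 × 10^6 m³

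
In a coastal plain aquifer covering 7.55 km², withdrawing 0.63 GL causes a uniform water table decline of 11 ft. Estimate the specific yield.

Sy ≈ 0.025

A = 7.55 km² = 7.55 × 10^6 m²
Δh = 11 ft = 3.353 m
ΔV = 0.63 GL = 6.3 × 10^5 m³
Sy = ΔV / (A × Δh) = 6.3 × 10^5 m³ / (7.55 × 10^6 m² × 3.353 m) = 0.02489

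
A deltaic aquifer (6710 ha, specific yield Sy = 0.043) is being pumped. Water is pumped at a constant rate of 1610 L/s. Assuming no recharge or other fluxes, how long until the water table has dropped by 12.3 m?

A = 6710 ha = 6.71 × 10^7 m²
ΔV = Sy × A × Δh = 0.043 × 6.71 × 10^7 × 12.3 = 3.549 × 10^7 m³
Q = 1610 L/s = 1.391 × 10^5 m³/d
t = ΔV / Q = 3.549 × 10^7 m³ / 1.391 × 10^5 m³/d = 255.1 d

t ≈ 255 days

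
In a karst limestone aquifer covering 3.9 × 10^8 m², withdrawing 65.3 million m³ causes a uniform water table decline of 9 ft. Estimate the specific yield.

Δh = 9 ft = 2.743 m
ΔV = 65.3 million m³ = 6.53 × 10^7 m³
Sy = ΔV / (A × Δh) = 6.53 × 10^7 m³ / (3.9 × 10^8 m² × 2.743 m) = 0.06104

Sy ≈ 0.061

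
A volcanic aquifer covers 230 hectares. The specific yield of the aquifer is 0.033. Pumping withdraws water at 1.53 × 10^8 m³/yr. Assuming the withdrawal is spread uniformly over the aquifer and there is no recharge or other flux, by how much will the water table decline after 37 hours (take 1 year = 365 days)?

Δh ≈ 8.51 m

A = 230 hectares = 2.3 × 10^6 m²
Q = 1.53 × 10^8 m³/yr = 4.192 × 10^5 m³/d
t = 37 hours = 1.542 d
ΔV = Q × t = 4.192 × 10^5 m³/d × 1.542 d = 6.462 × 10^5 m³
Δh = ΔV / (Sy × A) = 6.462 × 10^5 / (0.033 × 2.3 × 10^6) = 8.514 m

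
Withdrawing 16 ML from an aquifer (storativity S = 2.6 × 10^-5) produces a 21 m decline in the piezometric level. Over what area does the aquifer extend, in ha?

A ≈ 2930 ha

ΔV = 16 ML = 16000 m³
A = ΔV / (S × Δh) = 16000 / (2.6 × 10^-5 × 21) = 2.93 × 10^7 m²
A = 2.93 × 10^7 m² = 2930 ha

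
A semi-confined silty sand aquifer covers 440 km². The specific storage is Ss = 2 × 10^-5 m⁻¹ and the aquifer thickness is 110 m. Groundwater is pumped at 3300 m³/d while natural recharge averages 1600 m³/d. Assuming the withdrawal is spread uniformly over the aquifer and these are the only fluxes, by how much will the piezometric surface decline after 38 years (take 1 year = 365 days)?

Δh ≈ 24.4 m

S = Ss × b = 2 × 10^-5 m⁻¹ × 110 m = 2.2 × 10^-3
A = 440 km² = 4.4 × 10^8 m²
Net abstraction = 3300 − 1600 = 1700 m³/d
t = 38 years = 13870 d
ΔV = Q × t = 1700 m³/d × 13870 d = 2.358 × 10^7 m³
Δh = ΔV / (S × A) = 2.358 × 10^7 / (0.0022 × 4.4 × 10^8) = 24.36 m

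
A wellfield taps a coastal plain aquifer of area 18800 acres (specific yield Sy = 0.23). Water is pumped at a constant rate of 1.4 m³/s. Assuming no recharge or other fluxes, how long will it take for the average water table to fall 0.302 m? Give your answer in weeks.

A = 18800 acres = 7.608 × 10^7 m²
ΔV = Sy × A × Δh = 0.23 × 7.608 × 10^7 × 0.302 = 5.285 × 10^6 m³
Q = 1.4 m³/s = 1.21 × 10^5 m³/d
t = ΔV / Q = 5.285 × 10^6 m³ / 1.21 × 10^5 m³/d = 43.69 d
t = 43.69 d ≈ 6.241 weeks

t ≈ 6.24 weeks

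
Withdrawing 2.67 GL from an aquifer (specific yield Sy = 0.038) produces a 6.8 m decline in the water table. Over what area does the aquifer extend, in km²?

ΔV = 2.67 GL = 2.67 × 10^6 m³
A = ΔV / (Sy × Δh) = 2.67 × 10^6 / (0.038 × 6.8) = 1.033 × 10^7 m²
A = 1.033 × 10^7 m² = 10.33 km²

A ≈ 10.3 km²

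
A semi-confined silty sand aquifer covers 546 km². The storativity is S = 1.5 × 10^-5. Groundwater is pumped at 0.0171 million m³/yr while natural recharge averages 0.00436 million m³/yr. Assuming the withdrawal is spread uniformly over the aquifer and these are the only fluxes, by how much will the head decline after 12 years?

Δh ≈ 18.7 m

A = 546 km² = 5.46 × 10^8 m²
Net abstraction = 0.0171 − 0.00436 = 0.01274 million m³/yr
Q_net = 0.01274 million m³/yr = 34.9 m³/d
t = 12 years = 4380 d
ΔV = Q × t = 34.9 m³/d × 4380 d = 1.529 × 10^5 m³
Δh = ΔV / (S × A) = 1.529 × 10^5 / (1.5 × 10^-5 × 5.46 × 10^8) = 18.67 m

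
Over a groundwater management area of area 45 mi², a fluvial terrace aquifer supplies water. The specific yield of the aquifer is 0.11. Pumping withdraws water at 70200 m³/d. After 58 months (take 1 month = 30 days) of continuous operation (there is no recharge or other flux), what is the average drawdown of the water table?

Δh ≈ 9.53 m

A = 45 mi² = 1.165 × 10^8 m²
t = 58 months = 1740 d
ΔV = Q × t = 70200 m³/d × 1740 d = 1.221 × 10^8 m³
Δh = ΔV / (Sy × A) = 1.221 × 10^8 / (0.11 × 1.165 × 10^8) = 9.528 m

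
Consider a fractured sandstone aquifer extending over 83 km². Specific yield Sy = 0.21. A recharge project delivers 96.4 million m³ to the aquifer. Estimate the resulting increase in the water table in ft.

Δh ≈ 18.1 ft

A = 83 km² = 8.3 × 10^7 m²
ΔV = 96.4 million m³ = 9.64 × 10^7 m³
Δh = ΔV / (Sy × A) = 9.64 × 10^7 m³ / (0.21 × 8.3 × 10^7 m²) = 5.531 m
Δh = 5.531 m = 18.15 ft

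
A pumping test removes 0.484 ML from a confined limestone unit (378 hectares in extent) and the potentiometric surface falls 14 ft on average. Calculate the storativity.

A = 378 hectares = 3.78 × 10^6 m²
Δh = 14 ft = 4.267 m
ΔV = 0.484 ML = 484 m³
S = ΔV / (A × Δh) = 484 m³ / (3.78 × 10^6 m² × 4.267 m) = 3.001 × 10^-5

S ≈ 3 × 10^-5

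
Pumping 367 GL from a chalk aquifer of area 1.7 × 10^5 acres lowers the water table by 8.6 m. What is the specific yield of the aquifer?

A = 1.7 × 10^5 acres = 6.88 × 10^8 m²
ΔV = 367 GL = 3.67 × 10^8 m³
Sy = ΔV / (A × Δh) = 3.67 × 10^8 m³ / (6.88 × 10^8 m² × 8.6 m) = 0.06203

Sy ≈ 0.062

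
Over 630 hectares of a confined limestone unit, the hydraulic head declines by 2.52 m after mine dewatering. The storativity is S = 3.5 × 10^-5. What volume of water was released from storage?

ΔV ≈ 556 m³

A = 630 hectares = 6.3 × 10^6 m²
ΔV = S × A × Δh = 3.5 × 10^-5 × 6.3 × 10^6 m² × 2.52 m = 555.7 m³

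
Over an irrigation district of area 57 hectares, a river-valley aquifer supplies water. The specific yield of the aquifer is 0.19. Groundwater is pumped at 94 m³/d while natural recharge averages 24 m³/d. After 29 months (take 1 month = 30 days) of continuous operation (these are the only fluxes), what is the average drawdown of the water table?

A = 57 hectares = 5.7 × 10^5 m²
Net abstraction = 94 − 24 = 70 m³/d
t = 29 months = 870 d
ΔV = Q × t = 70 m³/d × 870 d = 60900 m³
Δh = ΔV / (Sy × A) = 60900 / (0.19 × 5.7 × 10^5) = 0.5623 m

Δh ≈ 0.562 m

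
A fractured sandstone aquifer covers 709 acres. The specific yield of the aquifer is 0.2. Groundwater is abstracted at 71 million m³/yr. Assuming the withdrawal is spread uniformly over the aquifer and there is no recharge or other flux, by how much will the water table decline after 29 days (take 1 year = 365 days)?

Δh ≈ 9.83 m

A = 709 acres = 2.869 × 10^6 m²
Q = 71 million m³/yr = 1.945 × 10^5 m³/d
ΔV = Q × t = 1.945 × 10^5 m³/d × 29 d = 5.641 × 10^6 m³
Δh = ΔV / (Sy × A) = 5.641 × 10^6 / (0.2 × 2.869 × 10^6) = 9.83 m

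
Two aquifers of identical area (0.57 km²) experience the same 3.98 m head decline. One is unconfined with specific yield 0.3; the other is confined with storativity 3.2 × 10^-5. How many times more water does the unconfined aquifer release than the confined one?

ΔV_u / ΔV_c ≈ 9380

A = 0.57 km² = 5.7 × 10^5 m²
Unconfined: ΔV_u = Sy × A × Δh = 0.3 × 5.7 × 10^5 × 3.98 = 6.806 × 10^5 m³
Confined: ΔV_c = S × A × Δh = 3.2 × 10^-5 × 5.7 × 10^5 × 3.98 = 72.6 m³
Ratio = ΔV_u / ΔV_c = Sy / S = 0.3 / 3.2 × 10^-5 = 9375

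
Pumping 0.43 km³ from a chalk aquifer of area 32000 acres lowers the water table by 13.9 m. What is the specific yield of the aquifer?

A = 32000 acres = 1.295 × 10^8 m²
ΔV = 0.43 km³ = 4.3 × 10^8 m³
Sy = ΔV / (A × Δh) = 4.3 × 10^8 m³ / (1.295 × 10^8 m² × 13.9 m) = 0.2389

Sy ≈ 0.24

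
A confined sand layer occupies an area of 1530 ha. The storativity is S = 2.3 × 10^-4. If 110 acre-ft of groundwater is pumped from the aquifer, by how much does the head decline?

Δh ≈ 38.6 m

A = 1530 ha = 1.53 × 10^7 m²
ΔV = 110 acre-ft = 1.357 × 10^5 m³
Δh = ΔV / (S × A) = 1.357 × 10^5 m³ / (2.3 × 10^-4 × 1.53 × 10^7 m²) = 38.56 m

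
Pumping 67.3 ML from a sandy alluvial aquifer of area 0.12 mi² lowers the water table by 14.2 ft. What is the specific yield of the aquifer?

Sy ≈ 0.05

A = 0.12 mi² = 3.108 × 10^5 m²
Δh = 14.2 ft = 4.328 m
ΔV = 67.3 ML = 67300 m³
Sy = ΔV / (A × Δh) = 67300 m³ / (3.108 × 10^5 m² × 4.328 m) = 0.05003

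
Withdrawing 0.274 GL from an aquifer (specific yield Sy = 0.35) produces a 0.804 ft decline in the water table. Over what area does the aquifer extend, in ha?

Δh = 0.804 ft = 0.2451 m
ΔV = 0.274 GL = 2.74 × 10^5 m³
A = ΔV / (Sy × Δh) = 2.74 × 10^5 / (0.35 × 0.2451) = 3.195 × 10^6 m²
A = 3.195 × 10^6 m² = 319.5 ha

A ≈ 319 ha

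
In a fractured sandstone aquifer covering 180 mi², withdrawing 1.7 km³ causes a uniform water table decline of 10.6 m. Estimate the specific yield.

A = 180 mi² = 4.662 × 10^8 m²
ΔV = 1.7 km³ = 1.7 × 10^9 m³
Sy = ΔV / (A × Δh) = 1.7 × 10^9 m³ / (4.662 × 10^8 m² × 10.6 m) = 0.344

Sy ≈ 0.34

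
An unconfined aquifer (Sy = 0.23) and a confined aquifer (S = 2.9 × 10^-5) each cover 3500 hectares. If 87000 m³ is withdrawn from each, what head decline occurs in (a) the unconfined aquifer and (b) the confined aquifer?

Δh_u ≈ 0.0108 m; Δh_c ≈ 85.7 m

A = 3500 hectares = 3.5 × 10^7 m²
Unconfined: Δh_u = ΔV/(Sy·A) = 87000/(0.23 × 3.5 × 10^7) = 0.01081 m
Confined: Δh_c = ΔV/(S·A) = 87000/(2.9 × 10^-5 × 3.5 × 10^7) = 85.71 m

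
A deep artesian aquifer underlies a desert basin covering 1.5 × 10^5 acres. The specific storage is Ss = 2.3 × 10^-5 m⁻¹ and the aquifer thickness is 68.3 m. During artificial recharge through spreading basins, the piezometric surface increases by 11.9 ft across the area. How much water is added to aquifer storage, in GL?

ΔV ≈ 3.46 GL

S = Ss × b = 2.3 × 10^-5 m⁻¹ × 68.3 m = 1.571 × 10^-3
A = 1.5 × 10^5 acres = 6.07 × 10^8 m²
Δh = 11.9 ft = 3.627 m
ΔV = S × A × Δh = 0.001571 × 6.07 × 10^8 m² × 3.627 m = 3.459 × 10^6 m³
ΔV = 3.459 × 10^6 m³ = 3.459 GL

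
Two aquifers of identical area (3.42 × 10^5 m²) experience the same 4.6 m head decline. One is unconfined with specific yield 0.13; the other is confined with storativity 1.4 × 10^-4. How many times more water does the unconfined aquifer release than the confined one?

Unconfined: ΔV_u = Sy × A × Δh = 0.13 × 3.42 × 10^5 × 4.6 = 2.045 × 10^5 m³
Confined: ΔV_c = S × A × Δh = 1.4 × 10^-4 × 3.42 × 10^5 × 4.6 = 220.2 m³
Ratio = ΔV_u / ΔV_c = Sy / S = 0.13 / 1.4 × 10^-4 = 928.6

ΔV_u / ΔV_c ≈ 929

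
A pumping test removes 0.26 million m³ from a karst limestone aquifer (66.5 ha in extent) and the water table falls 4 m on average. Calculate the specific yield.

Sy ≈ 0.098

A = 66.5 ha = 6.65 × 10^5 m²
ΔV = 0.26 million m³ = 2.6 × 10^5 m³
Sy = ΔV / (A × Δh) = 2.6 × 10^5 m³ / (6.65 × 10^5 m² × 4 m) = 0.09774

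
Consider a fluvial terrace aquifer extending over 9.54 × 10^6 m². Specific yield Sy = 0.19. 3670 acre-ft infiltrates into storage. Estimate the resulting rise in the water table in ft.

Δh ≈ 8.19 ft

ΔV = 3670 acre-ft = 4.527 × 10^6 m³
Δh = ΔV / (Sy × A) = 4.527 × 10^6 m³ / (0.19 × 9.54 × 10^6 m²) = 2.497 m
Δh = 2.497 m = 8.194 ft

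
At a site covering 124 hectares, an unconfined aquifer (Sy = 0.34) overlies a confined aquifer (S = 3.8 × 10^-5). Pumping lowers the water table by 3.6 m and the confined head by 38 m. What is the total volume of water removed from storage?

ΔV ≈ 1.52 × 10^6 m³

A = 124 hectares = 1.24 × 10^6 m²
Unconfined: ΔV_u = Sy × A × Δh_u = 0.34 × 1.24 × 10^6 × 3.6 = 1.518 × 10^6 m³
Confined: ΔV_c = S × A × Δh_c = 3.8 × 10^-5 × 1.24 × 10^6 × 38 = 1791 m³
Total ΔV = 1.518 × 10^6 + 1791 = 1.52 × 10^6 m³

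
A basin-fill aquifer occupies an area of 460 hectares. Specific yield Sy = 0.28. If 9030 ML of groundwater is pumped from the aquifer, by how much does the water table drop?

Δh ≈ 7.01 m

A = 460 hectares = 4.6 × 10^6 m²
ΔV = 9030 ML = 9.03 × 10^6 m³
Δh = ΔV / (Sy × A) = 9.03 × 10^6 m³ / (0.28 × 4.6 × 10^6 m²) = 7.011 m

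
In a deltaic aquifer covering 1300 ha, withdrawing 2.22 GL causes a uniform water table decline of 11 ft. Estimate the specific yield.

Sy ≈ 0.051

A = 1300 ha = 1.3 × 10^7 m²
Δh = 11 ft = 3.353 m
ΔV = 2.22 GL = 2.22 × 10^6 m³
Sy = ΔV / (A × Δh) = 2.22 × 10^6 m³ / (1.3 × 10^7 m² × 3.353 m) = 0.05093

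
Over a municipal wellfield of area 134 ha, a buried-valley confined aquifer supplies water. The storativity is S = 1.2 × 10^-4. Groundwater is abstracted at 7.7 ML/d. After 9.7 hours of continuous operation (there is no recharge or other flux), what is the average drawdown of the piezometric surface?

Δh ≈ 19.4 m

A = 134 ha = 1.34 × 10^6 m²
Q = 7.7 ML/d = 7700 m³/d
t = 9.7 hours = 0.4042 d
ΔV = Q × t = 7700 m³/d × 0.4042 d = 3112 m³
Δh = ΔV / (S × A) = 3112 / (1.2 × 10^-4 × 1.34 × 10^6) = 19.35 m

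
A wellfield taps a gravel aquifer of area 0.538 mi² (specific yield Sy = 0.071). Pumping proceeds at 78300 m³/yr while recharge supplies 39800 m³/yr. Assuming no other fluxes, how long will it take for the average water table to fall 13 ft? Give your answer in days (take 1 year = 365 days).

t ≈ 3720 days

A = 0.538 mi² = 1.393 × 10^6 m²
Δh = 13 ft = 3.962 m
ΔV = Sy × A × Δh = 0.071 × 1.393 × 10^6 × 3.962 = 3.92 × 10^5 m³
Net withdrawal = 78300 − 39800 = 38500 m³/yr = 105.5 m³/d
t = ΔV / Q = 3.92 × 10^5 m³ / 105.5 m³/d = 3716 d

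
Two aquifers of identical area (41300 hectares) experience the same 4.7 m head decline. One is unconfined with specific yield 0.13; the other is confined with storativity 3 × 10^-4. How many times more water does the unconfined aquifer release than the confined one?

A = 41300 hectares = 4.13 × 10^8 m²
Unconfined: ΔV_u = Sy × A × Δh = 0.13 × 4.13 × 10^8 × 4.7 = 2.523 × 10^8 m³
Confined: ΔV_c = S × A × Δh = 3 × 10^-4 × 4.13 × 10^8 × 4.7 = 5.823 × 10^5 m³
Ratio = ΔV_u / ΔV_c = Sy / S = 0.13 / 3 × 10^-4 = 433.3

ΔV_u / ΔV_c ≈ 433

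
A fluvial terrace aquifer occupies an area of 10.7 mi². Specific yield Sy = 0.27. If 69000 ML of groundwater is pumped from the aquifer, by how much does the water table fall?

Δh ≈ 9.22 m

A = 10.7 mi² = 2.771 × 10^7 m²
ΔV = 69000 ML = 6.9 × 10^7 m³
Δh = ΔV / (Sy × A) = 6.9 × 10^7 m³ / (0.27 × 2.771 × 10^7 m²) = 9.222 m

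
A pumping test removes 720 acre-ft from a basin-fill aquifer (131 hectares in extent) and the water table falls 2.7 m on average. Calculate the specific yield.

A = 131 hectares = 1.31 × 10^6 m²
ΔV = 720 acre-ft = 8.881 × 10^5 m³
Sy = ΔV / (A × Δh) = 8.881 × 10^5 m³ / (1.31 × 10^6 m² × 2.7 m) = 0.2511

Sy ≈ 0.25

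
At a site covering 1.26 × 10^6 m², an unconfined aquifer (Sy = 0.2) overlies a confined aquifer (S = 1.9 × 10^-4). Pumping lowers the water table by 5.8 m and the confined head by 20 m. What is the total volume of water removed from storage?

Unconfined: ΔV_u = Sy × A × Δh_u = 0.2 × 1.26 × 10^6 × 5.8 = 1.462 × 10^6 m³
Confined: ΔV_c = S × A × Δh_c = 1.9 × 10^-4 × 1.26 × 10^6 × 20 = 4788 m³
Total ΔV = 1.462 × 10^6 + 4788 = 1.466 × 10^6 m³

ΔV ≈ 1.47 × 10^6 m³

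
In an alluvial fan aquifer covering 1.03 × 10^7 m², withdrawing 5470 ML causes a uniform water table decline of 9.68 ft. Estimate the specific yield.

Δh = 9.68 ft = 2.95 m
ΔV = 5470 ML = 5.47 × 10^6 m³
Sy = ΔV / (A × Δh) = 5.47 × 10^6 m³ / (1.03 × 10^7 m² × 2.95 m) = 0.18

Sy ≈ 0.18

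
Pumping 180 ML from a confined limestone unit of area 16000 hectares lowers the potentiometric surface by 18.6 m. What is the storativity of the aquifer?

S ≈ 6 × 10^-5

A = 16000 hectares = 1.6 × 10^8 m²
ΔV = 180 ML = 1.8 × 10^5 m³
S = ΔV / (A × Δh) = 1.8 × 10^5 m³ / (1.6 × 10^8 m² × 18.6 m) = 6.048 × 10^-5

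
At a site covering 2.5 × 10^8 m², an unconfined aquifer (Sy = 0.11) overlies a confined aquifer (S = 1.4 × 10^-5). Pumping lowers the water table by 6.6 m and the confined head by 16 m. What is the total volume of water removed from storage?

Unconfined: ΔV_u = Sy × A × Δh_u = 0.11 × 2.5 × 10^8 × 6.6 = 1.815 × 10^8 m³
Confined: ΔV_c = S × A × Δh_c = 1.4 × 10^-5 × 2.5 × 10^8 × 16 = 56000 m³
Total ΔV = 1.815 × 10^8 + 56000 = 1.816 × 10^8 m³

ΔV ≈ 1.82 × 10^8 m³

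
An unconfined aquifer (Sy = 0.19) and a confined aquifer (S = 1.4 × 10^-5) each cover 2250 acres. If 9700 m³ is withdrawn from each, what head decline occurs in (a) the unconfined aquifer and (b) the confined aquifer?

Δh_u ≈ 0.00561 m; Δh_c ≈ 76.1 m

A = 2250 acres = 9.105 × 10^6 m²
Unconfined: Δh_u = ΔV/(Sy·A) = 9700/(0.19 × 9.105 × 10^6) = 0.005607 m
Confined: Δh_c = ΔV/(S·A) = 9700/(1.4 × 10^-5 × 9.105 × 10^6) = 76.09 m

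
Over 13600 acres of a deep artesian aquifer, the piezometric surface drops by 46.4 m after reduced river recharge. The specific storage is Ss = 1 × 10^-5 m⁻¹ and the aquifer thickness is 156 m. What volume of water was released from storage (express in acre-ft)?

ΔV ≈ 3230 acre-ft

S = Ss × b = 1 × 10^-5 m⁻¹ × 156 m = 1.56 × 10^-3
A = 13600 acres = 5.504 × 10^7 m²
ΔV = S × A × Δh = 0.00156 × 5.504 × 10^7 m² × 46.4 m = 3.984 × 10^6 m³
ΔV = 3.984 × 10^6 m³ = 3230 acre-ft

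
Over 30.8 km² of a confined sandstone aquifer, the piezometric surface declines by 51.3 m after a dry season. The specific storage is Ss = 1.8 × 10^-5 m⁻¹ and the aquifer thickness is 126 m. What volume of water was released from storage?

S = Ss × b = 1.8 × 10^-5 m⁻¹ × 126 m = 2.268 × 10^-3
A = 30.8 km² = 3.08 × 10^7 m²
ΔV = S × A × Δh = 0.002268 × 3.08 × 10^7 m² × 51.3 m = 3.584 × 10^6 m³

ΔV ≈ 3.58 × 10^6 m³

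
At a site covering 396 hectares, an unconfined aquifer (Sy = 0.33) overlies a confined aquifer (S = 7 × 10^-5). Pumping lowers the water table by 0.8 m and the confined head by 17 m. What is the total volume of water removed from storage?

A = 396 hectares = 3.96 × 10^6 m²
Unconfined: ΔV_u = Sy × A × Δh_u = 0.33 × 3.96 × 10^6 × 0.8 = 1.045 × 10^6 m³
Confined: ΔV_c = S × A × Δh_c = 7 × 10^-5 × 3.96 × 10^6 × 17 = 4712 m³
Total ΔV = 1.045 × 10^6 + 4712 = 1.05 × 10^6 m³

ΔV ≈ 1.05 × 10^6 m³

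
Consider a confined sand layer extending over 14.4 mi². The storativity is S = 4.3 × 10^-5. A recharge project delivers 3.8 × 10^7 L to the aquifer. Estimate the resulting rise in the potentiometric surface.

A = 14.4 mi² = 3.73 × 10^7 m²
ΔV = 3.8 × 10^7 L = 38000 m³
Δh = ΔV / (S × A) = 38000 m³ / (4.3 × 10^-5 × 3.73 × 10^7 m²) = 23.69 m

Δh ≈ 23.7 m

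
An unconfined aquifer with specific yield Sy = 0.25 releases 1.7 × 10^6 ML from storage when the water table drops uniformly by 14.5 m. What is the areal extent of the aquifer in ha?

ΔV = 1.7 × 10^6 ML = 1.7 × 10^9 m³
A = ΔV / (Sy × Δh) = 1.7 × 10^9 / (0.25 × 14.5) = 4.69 × 10^8 m²
A = 4.69 × 10^8 m² = 46900 ha

A ≈ 46900 ha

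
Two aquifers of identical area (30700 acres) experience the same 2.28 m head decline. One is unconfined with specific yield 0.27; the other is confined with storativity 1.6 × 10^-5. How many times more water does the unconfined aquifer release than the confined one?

A = 30700 acres = 1.242 × 10^8 m²
Unconfined: ΔV_u = Sy × A × Δh = 0.27 × 1.242 × 10^8 × 2.28 = 7.648 × 10^7 m³
Confined: ΔV_c = S × A × Δh = 1.6 × 10^-5 × 1.242 × 10^8 × 2.28 = 4532 m³
Ratio = ΔV_u / ΔV_c = Sy / S = 0.27 / 1.6 × 10^-5 = 16880

ΔV_u / ΔV_c ≈ 16900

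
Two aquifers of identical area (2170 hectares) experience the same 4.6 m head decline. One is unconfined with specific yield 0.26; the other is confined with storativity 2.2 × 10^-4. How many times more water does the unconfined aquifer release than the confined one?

ΔV_u / ΔV_c ≈ 1180

A = 2170 hectares = 2.17 × 10^7 m²
Unconfined: ΔV_u = Sy × A × Δh = 0.26 × 2.17 × 10^7 × 4.6 = 2.595 × 10^7 m³
Confined: ΔV_c = S × A × Δh = 2.2 × 10^-4 × 2.17 × 10^7 × 4.6 = 21960 m³
Ratio = ΔV_u / ΔV_c = Sy / S = 0.26 / 2.2 × 10^-4 = 1182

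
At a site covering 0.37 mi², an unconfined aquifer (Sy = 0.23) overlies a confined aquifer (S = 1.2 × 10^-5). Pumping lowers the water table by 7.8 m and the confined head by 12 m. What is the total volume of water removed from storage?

ΔV ≈ 1.72 × 10^6 m³

A = 0.37 mi² = 9.583 × 10^5 m²
Unconfined: ΔV_u = Sy × A × Δh_u = 0.23 × 9.583 × 10^5 × 7.8 = 1.719 × 10^6 m³
Confined: ΔV_c = S × A × Δh_c = 1.2 × 10^-5 × 9.583 × 10^5 × 12 = 138 m³
Total ΔV = 1.719 × 10^6 + 138 = 1.719 × 10^6 m³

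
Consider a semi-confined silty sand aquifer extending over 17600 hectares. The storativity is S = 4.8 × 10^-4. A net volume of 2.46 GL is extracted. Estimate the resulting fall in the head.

A = 17600 hectares = 1.76 × 10^8 m²
ΔV = 2.46 GL = 2.46 × 10^6 m³
Δh = ΔV / (S × A) = 2.46 × 10^6 m³ / (4.8 × 10^-4 × 1.76 × 10^8 m²) = 29.12 m

Δh ≈ 29.1 m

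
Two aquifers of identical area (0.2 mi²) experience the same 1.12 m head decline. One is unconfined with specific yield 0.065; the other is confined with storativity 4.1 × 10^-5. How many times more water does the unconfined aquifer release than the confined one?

A = 0.2 mi² = 5.18 × 10^5 m²
Unconfined: ΔV_u = Sy × A × Δh = 0.065 × 5.18 × 10^5 × 1.12 = 37710 m³
Confined: ΔV_c = S × A × Δh = 4.1 × 10^-5 × 5.18 × 10^5 × 1.12 = 23.79 m³
Ratio = ΔV_u / ΔV_c = Sy / S = 0.065 / 4.1 × 10^-5 = 1585

ΔV_u / ΔV_c ≈ 1590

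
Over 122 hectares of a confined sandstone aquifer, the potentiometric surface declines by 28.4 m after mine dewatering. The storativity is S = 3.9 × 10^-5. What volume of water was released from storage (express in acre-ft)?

A = 122 hectares = 1.22 × 10^6 m²
ΔV = S × A × Δh = 3.9 × 10^-5 × 1.22 × 10^6 m² × 28.4 m = 1351 m³
ΔV = 1351 m³ = 1.095 acre-ft

ΔV ≈ 1.1 acre-ft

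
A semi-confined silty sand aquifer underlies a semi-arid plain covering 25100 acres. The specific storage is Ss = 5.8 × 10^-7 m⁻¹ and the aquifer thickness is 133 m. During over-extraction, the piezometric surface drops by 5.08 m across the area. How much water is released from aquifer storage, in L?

ΔV ≈ 3.98 × 10^7 L

S = Ss × b = 5.8 × 10^-7 m⁻¹ × 133 m = 7.714 × 10^-5
A = 25100 acres = 1.016 × 10^8 m²
ΔV = S × A × Δh = 7.714 × 10^-5 × 1.016 × 10^8 m² × 5.08 m = 39800 m³
ΔV = 39800 m³ = 3.98 × 10^7 L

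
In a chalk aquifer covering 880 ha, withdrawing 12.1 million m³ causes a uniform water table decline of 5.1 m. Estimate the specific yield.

A = 880 ha = 8.8 × 10^6 m²
ΔV = 12.1 million m³ = 1.21 × 10^7 m³
Sy = ΔV / (A × Δh) = 1.21 × 10^7 m³ / (8.8 × 10^6 m² × 5.1 m) = 0.2696

Sy ≈ 0.27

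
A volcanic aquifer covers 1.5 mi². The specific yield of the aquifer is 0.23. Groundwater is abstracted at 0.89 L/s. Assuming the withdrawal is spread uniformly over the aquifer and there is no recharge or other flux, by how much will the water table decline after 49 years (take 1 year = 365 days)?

Δh ≈ 1.54 m

A = 1.5 mi² = 3.885 × 10^6 m²
Q = 0.89 L/s = 76.9 m³/d
t = 49 years = 17880 d
ΔV = Q × t = 76.9 m³/d × 17880 d = 1.375 × 10^6 m³
Δh = ΔV / (Sy × A) = 1.375 × 10^6 / (0.23 × 3.885 × 10^6) = 1.539 m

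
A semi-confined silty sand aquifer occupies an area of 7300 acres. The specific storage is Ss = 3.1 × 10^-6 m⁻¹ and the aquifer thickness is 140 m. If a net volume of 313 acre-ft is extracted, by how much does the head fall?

S = Ss × b = 3.1 × 10^-6 m⁻¹ × 140 m = 4.34 × 10^-4
A = 7300 acres = 2.954 × 10^7 m²
ΔV = 313 acre-ft = 3.861 × 10^5 m³
Δh = ΔV / (S × A) = 3.861 × 10^5 m³ / (4.34 × 10^-4 × 2.954 × 10^7 m²) = 30.11 m

Δh ≈ 30.1 m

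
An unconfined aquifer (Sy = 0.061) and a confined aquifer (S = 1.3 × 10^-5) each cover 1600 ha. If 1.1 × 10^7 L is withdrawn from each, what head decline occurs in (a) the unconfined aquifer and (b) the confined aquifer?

Δh_u ≈ 0.0113 m; Δh_c ≈ 52.9 m

A = 1600 ha = 1.6 × 10^7 m²
ΔV = 1.1 × 10^7 L = 11000 m³
Unconfined: Δh_u = ΔV/(Sy·A) = 11000/(0.061 × 1.6 × 10^7) = 0.01127 m
Confined: Δh_c = ΔV/(S·A) = 11000/(1.3 × 10^-5 × 1.6 × 10^7) = 52.88 m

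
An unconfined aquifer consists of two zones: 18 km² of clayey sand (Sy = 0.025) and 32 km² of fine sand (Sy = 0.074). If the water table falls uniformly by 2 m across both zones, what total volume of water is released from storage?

A₁ = 18 km² = 1.8 × 10^7 m²; A₂ = 32 km² = 3.2 × 10^7 m²
ΔV₁ = 0.025 × 1.8 × 10^7 × 2 = 9 × 10^5 m³
ΔV₂ = 0.074 × 3.2 × 10^7 × 2 = 4.736 × 10^6 m³
ΔV = ΔV₁ + ΔV₂ = 5.636 × 10^6 m³

ΔV ≈ 5.64 × 10^6 m³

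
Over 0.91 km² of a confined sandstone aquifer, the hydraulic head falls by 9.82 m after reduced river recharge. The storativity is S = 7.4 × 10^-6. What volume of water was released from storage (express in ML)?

A = 0.91 km² = 9.1 × 10^5 m²
ΔV = S × A × Δh = 7.4 × 10^-6 × 9.1 × 10^5 m² × 9.82 m = 66.13 m³
ΔV = 66.13 m³ = 0.06613 ML

ΔV ≈ 0.0661 ML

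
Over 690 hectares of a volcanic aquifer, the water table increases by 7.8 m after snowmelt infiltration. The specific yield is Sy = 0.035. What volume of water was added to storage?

A = 690 hectares = 6.9 × 10^6 m²
ΔV = Sy × A × Δh = 0.035 × 6.9 × 10^6 m² × 7.8 m = 1.884 × 10^6 m³

ΔV ≈ 1.88 × 10^6 m³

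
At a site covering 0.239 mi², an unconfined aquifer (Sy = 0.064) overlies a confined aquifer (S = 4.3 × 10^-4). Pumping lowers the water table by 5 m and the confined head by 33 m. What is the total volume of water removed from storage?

A = 0.239 mi² = 6.19 × 10^5 m²
Unconfined: ΔV_u = Sy × A × Δh_u = 0.064 × 6.19 × 10^5 × 5 = 1.981 × 10^5 m³
Confined: ΔV_c = S × A × Δh_c = 4.3 × 10^-4 × 6.19 × 10^5 × 33 = 8784 m³
Total ΔV = 1.981 × 10^5 + 8784 = 2.069 × 10^5 m³

ΔV ≈ 2.07 × 10^5 m³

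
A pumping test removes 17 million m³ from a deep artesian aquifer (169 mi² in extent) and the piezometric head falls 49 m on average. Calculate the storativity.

S ≈ 7.9 × 10^-4

A = 169 mi² = 4.377 × 10^8 m²
ΔV = 17 million m³ = 1.7 × 10^7 m³
S = ΔV / (A × Δh) = 1.7 × 10^7 m³ / (4.377 × 10^8 m² × 49 m) = 7.926 × 10^-4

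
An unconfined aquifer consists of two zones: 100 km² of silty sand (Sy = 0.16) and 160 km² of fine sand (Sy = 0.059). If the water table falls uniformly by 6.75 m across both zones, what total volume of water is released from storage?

ΔV ≈ 1.72 × 10^8 m³

A₁ = 100 km² = 1 × 10^8 m²; A₂ = 160 km² = 1.6 × 10^8 m²
ΔV₁ = 0.16 × 1 × 10^8 × 6.75 = 1.08 × 10^8 m³
ΔV₂ = 0.059 × 1.6 × 10^8 × 6.75 = 6.372 × 10^7 m³
ΔV = ΔV₁ + ΔV₂ = 1.717 × 10^8 m³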